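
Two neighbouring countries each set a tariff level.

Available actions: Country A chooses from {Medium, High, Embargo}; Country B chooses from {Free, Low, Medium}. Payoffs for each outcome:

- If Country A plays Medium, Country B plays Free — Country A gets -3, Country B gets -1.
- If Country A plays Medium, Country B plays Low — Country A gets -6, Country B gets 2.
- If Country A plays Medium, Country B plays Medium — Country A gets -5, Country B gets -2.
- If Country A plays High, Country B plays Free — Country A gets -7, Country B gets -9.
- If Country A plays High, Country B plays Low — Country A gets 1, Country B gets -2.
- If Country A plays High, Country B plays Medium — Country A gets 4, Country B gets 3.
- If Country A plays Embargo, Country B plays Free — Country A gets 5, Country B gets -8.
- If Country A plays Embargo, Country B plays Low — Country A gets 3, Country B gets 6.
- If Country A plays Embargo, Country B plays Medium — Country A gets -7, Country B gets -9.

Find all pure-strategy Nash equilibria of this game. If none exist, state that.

Pure-strategy Nash equilibria: (High, Medium) and (Embargo, Low)

Country A against Free: payoffs -3, -7, 5 → best response Embargo.
Country A against Low: payoffs -6, 1, 3 → best response Embargo.
Country A against Medium: payoffs -5, 4, -7 → best response High.
Country B against Medium: payoffs -1, 2, -2 → best response Low.
Country B against High: payoffs -9, -2, 3 → best response Medium.
Country B against Embargo: payoffs -8, 6, -9 → best response Low.
Mutual best responses: (High, Medium); (Embargo, Low).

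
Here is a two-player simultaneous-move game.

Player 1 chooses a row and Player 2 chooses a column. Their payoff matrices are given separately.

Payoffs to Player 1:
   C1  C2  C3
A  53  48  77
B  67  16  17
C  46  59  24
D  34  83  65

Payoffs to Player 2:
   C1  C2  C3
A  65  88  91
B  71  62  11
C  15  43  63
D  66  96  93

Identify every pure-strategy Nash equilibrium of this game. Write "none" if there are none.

Pure-strategy Nash equilibria: (A, C3); (B, C1); (D, C2)

Check each profile: it is a Nash equilibrium iff no player can strictly gain by switching unilaterally.
(A, C1): Player 1 can switch to B (53 → 67). Not NE.
(A, C2): Player 1 can switch to C (48 → 59). Not NE.
(A, C3): Player 1 gets 77, best alternative 65; Player 2 gets 91, best alternative 88. No profitable deviation — NE.
(B, C1): Player 1 gets 67, best alternative 53; Player 2 gets 71, best alternative 62. No profitable deviation — NE.
(B, C2): Player 1 can switch to A (16 → 48). Not NE.
(B, C3): Player 1 can switch to A (17 → 77). Not NE.
(C, C1): Player 1 can switch to A (46 → 53). Not NE.
(C, C2): Player 1 can switch to D (59 → 83). Not NE.
(D, C2): Player 1 gets 83, best alternative 59; Player 2 gets 96, best alternative 93. No profitable deviation — NE.
(The remaining 3 profiles each have a profitable deviation by the same check.)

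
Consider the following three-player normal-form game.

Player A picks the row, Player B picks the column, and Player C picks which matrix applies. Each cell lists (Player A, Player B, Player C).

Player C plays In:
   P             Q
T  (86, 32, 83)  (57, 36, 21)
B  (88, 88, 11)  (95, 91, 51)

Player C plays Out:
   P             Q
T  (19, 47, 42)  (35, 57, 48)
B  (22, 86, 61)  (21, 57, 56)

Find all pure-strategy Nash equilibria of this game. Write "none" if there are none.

(T, P, In): Player A can switch to B (86 → 88). Not NE.
(T, P, Out): Player A can switch to B (19 → 22). Not NE.
(T, Q, In): Player A can switch to B (57 → 95). Not NE.
(T, Q, Out): Player A gets 35, best alternative 21; Player B gets 57, best alternative 47; Player C gets 48, best alternative 21. No profitable deviation — NE.
(B, P, In): Player B can switch to Q (88 → 91). Not NE.
(B, P, Out): Player A gets 22, best alternative 19; Player B gets 86, best alternative 57; Player C gets 61, best alternative 11. No profitable deviation — NE.
(B, Q, In): Player C can switch to Out (51 → 56). Not NE.
(B, Q, Out): Player A can switch to T (21 → 35). Not NE.

(T, Q, Out), (B, P, Out)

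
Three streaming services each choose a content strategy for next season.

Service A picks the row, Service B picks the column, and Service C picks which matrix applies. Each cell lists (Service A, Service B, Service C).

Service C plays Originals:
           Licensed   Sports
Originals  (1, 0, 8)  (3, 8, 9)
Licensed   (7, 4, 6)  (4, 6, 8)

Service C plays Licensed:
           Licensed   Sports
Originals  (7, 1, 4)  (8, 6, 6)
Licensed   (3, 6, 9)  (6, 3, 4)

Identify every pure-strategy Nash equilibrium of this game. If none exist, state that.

(Licensed, Sports, Originals)

(Originals, Licensed, Originals): Service A can switch to Licensed (1 → 7). Not NE.
(Originals, Licensed, Licensed): Service B can switch to Sports (1 → 6). Not NE.
(Originals, Sports, Originals): Service A can switch to Licensed (3 → 4). Not NE.
(Originals, Sports, Licensed): Service C can switch to Originals (6 → 9). Not NE.
(Licensed, Licensed, Originals): Service B can switch to Sports (4 → 6). Not NE.
(Licensed, Licensed, Licensed): Service A can switch to Originals (3 → 7). Not NE.
(Licensed, Sports, Originals): Service A gets 4, best alternative 3; Service B gets 6, best alternative 4; Service C gets 8, best alternative 4. No profitable deviation — NE.
(The remaining 1 profile has a profitable deviation by the same check.)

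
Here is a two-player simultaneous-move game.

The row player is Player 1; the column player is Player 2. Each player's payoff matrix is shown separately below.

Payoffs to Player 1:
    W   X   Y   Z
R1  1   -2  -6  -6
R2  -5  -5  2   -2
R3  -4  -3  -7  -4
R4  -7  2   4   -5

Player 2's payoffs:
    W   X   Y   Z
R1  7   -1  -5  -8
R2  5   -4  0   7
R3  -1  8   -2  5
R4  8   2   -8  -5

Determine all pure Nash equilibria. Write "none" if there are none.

For each strategy profile, look for a profitable unilateral deviation.
(R1, W): Player 1 gets 1, best alternative -4; Player 2 gets 7, best alternative -1. No profitable deviation — NE.
(R1, X): Player 1 can switch to R4 (-2 → 2). Not NE.
(R1, Y): Player 1 can switch to R2 (-6 → 2). Not NE.
(R1, Z): Player 1 can switch to R2 (-6 → -2). Not NE.
(R2, W): Player 1 can switch to R1 (-5 → 1). Not NE.
(R2, X): Player 1 can switch to R1 (-5 → -2). Not NE.
(R2, Y): Player 1 can switch to R4 (2 → 4). Not NE.
(R2, Z): Player 1 gets -2, best alternative -4; Player 2 gets 7, best alternative 5. No profitable deviation — NE.
(R3, W): Player 1 can switch to R1 (-4 → 1). Not NE.
(R3, X): Player 1 can switch to R1 (-3 → -2). Not NE.
(The remaining 6 profiles each have a profitable deviation by the same check.)

The pure Nash equilibria are (R1, W); (R2, Z).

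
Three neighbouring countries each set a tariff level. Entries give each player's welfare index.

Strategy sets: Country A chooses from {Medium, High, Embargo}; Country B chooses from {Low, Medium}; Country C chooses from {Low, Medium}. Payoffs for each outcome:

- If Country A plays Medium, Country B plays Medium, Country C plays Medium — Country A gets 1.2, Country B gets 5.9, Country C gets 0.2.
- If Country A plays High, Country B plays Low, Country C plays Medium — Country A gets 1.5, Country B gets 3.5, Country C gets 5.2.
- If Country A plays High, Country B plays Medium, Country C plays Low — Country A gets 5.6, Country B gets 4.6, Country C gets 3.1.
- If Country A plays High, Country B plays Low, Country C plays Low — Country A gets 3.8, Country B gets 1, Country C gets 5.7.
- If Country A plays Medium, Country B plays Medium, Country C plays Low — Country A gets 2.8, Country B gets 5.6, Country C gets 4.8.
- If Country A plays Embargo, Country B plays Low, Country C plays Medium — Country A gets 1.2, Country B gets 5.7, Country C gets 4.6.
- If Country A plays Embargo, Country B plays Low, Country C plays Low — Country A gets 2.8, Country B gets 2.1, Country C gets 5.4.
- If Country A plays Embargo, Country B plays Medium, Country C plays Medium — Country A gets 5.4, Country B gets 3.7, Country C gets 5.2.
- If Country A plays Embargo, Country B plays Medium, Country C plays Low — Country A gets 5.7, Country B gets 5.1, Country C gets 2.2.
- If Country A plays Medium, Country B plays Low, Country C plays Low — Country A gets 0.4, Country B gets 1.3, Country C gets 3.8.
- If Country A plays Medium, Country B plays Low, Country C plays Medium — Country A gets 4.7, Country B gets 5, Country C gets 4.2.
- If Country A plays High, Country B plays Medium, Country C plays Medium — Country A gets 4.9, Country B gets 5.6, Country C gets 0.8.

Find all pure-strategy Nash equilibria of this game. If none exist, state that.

No pure-strategy Nash equilibrium.

(Medium, Low, Low): Country A can switch to High (0.4 → 3.8). Not NE.
(Medium, Low, Medium): Country B can switch to Medium (5 → 5.9). Not NE.
(Medium, Medium, Low): Country A can switch to High (2.8 → 5.6). Not NE.
(Medium, Medium, Medium): Country A can switch to High (1.2 → 4.9). Not NE.
(High, Low, Low): Country B can switch to Medium (1 → 4.6). Not NE.
(High, Low, Medium): Country A can switch to Medium (1.5 → 4.7). Not NE.
(High, Medium, Low): Country A can switch to Embargo (5.6 → 5.7). Not NE.
(High, Medium, Medium): Country A can switch to Embargo (4.9 → 5.4). Not NE.
(Embargo, Low, Low): Country A can switch to High (2.8 → 3.8). Not NE.
(Embargo, Low, Medium): Country A can switch to Medium (1.2 → 4.7). Not NE.
(The remaining 2 profiles each have a profitable deviation by the same check.)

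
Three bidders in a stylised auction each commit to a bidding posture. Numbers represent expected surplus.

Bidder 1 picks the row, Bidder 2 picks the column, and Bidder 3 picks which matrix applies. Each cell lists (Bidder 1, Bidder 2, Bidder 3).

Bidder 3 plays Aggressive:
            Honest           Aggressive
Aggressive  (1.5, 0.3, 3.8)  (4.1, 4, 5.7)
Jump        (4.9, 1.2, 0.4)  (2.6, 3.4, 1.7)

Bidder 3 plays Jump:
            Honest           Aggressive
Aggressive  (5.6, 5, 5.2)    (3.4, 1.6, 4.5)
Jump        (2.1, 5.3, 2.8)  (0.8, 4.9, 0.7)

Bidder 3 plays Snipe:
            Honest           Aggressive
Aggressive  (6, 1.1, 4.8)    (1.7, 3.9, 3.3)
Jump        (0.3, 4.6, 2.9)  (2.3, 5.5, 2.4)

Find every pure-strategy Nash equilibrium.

Bidder 1 against (Honest, Aggressive): payoffs 1.5, 4.9 → best response Jump.
Bidder 1 against (Honest, Jump): payoffs 5.6, 2.1 → best response Aggressive.
Bidder 1 against (Honest, Snipe): payoffs 6, 0.3 → best response Aggressive.
Bidder 1 against (Aggressive, Aggressive): payoffs 4.1, 2.6 → best response Aggressive.
Bidder 1 against (Aggressive, Jump): payoffs 3.4, 0.8 → best response Aggressive.
Bidder 1 against (Aggressive, Snipe): payoffs 1.7, 2.3 → best response Jump.
Bidder 2 against (Aggressive, Aggressive): payoffs 0.3, 4 → best response Aggressive.
Bidder 2 against (Aggressive, Jump): payoffs 5, 1.6 → best response Honest.
Bidder 2 against (Aggressive, Snipe): payoffs 1.1, 3.9 → best response Aggressive.
Bidder 2 against (Jump, Aggressive): payoffs 1.2, 3.4 → best response Aggressive.
Bidder 2 against (Jump, Jump): payoffs 5.3, 4.9 → best response Honest.
Bidder 2 against (Jump, Snipe): payoffs 4.6, 5.5 → best response Aggressive.
Bidder 3 against (Aggressive, Honest): payoffs 3.8, 5.2, 4.8 → best response Jump.
Bidder 3 against (Aggressive, Aggressive): payoffs 5.7, 4.5, 3.3 → best response Aggressive.
Bidder 3 against (Jump, Honest): payoffs 0.4, 2.8, 2.9 → best response Snipe.
Bidder 3 against (Jump, Aggressive): payoffs 1.7, 0.7, 2.4 → best response Snipe.
Mutual best responses: (Aggressive, Honest, Jump); (Aggressive, Aggressive, Aggressive); (Jump, Aggressive, Snipe).

Pure-strategy Nash equilibria: (Aggressive, Honest, Jump); (Aggressive, Aggressive, Aggressive); (Jump, Aggressive, Snipe)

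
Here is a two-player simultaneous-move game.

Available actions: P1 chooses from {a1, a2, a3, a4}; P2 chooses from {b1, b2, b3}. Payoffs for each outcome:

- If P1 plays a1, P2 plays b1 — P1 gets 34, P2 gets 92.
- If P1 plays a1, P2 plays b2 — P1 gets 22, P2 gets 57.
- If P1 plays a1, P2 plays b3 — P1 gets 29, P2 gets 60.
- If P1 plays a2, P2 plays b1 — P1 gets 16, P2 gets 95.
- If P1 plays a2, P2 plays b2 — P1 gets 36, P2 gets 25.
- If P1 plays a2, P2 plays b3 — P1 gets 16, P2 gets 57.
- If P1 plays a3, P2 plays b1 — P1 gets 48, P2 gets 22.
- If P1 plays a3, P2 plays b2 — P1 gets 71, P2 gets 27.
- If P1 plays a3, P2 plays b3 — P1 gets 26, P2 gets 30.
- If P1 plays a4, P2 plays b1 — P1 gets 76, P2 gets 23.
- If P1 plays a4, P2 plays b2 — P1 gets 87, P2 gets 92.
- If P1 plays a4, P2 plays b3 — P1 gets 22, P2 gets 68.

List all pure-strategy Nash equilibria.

(a4, b2)

P1 against b1: payoffs 34, 16, 48, 76 → best response a4.
P1 against b2: payoffs 22, 36, 71, 87 → best response a4.
P1 against b3: payoffs 29, 16, 26, 22 → best response a1.
P2 against a1: payoffs 92, 57, 60 → best response b1.
P2 against a2: payoffs 95, 25, 57 → best response b1.
P2 against a3: payoffs 22, 27, 30 → best response b3.
P2 against a4: payoffs 23, 92, 68 → best response b2.
Mutual best responses: (a4, b2).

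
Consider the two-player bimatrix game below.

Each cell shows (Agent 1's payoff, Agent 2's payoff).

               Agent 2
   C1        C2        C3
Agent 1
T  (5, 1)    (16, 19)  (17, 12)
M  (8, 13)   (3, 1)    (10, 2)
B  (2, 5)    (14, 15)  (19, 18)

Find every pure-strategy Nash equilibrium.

The pure Nash equilibria are (T, C2), (M, C1), (B, C3).

Agent 1 against C1: payoffs 5, 8, 2 → best response M.
Agent 1 against C2: payoffs 16, 3, 14 → best response T.
Agent 1 against C3: payoffs 17, 10, 19 → best response B.
Agent 2 against T: payoffs 1, 19, 12 → best response C2.
Agent 2 against M: payoffs 13, 1, 2 → best response C1.
Agent 2 against B: payoffs 5, 15, 18 → best response C3.
Mutual best responses: (T, C2); (M, C1); (B, C3).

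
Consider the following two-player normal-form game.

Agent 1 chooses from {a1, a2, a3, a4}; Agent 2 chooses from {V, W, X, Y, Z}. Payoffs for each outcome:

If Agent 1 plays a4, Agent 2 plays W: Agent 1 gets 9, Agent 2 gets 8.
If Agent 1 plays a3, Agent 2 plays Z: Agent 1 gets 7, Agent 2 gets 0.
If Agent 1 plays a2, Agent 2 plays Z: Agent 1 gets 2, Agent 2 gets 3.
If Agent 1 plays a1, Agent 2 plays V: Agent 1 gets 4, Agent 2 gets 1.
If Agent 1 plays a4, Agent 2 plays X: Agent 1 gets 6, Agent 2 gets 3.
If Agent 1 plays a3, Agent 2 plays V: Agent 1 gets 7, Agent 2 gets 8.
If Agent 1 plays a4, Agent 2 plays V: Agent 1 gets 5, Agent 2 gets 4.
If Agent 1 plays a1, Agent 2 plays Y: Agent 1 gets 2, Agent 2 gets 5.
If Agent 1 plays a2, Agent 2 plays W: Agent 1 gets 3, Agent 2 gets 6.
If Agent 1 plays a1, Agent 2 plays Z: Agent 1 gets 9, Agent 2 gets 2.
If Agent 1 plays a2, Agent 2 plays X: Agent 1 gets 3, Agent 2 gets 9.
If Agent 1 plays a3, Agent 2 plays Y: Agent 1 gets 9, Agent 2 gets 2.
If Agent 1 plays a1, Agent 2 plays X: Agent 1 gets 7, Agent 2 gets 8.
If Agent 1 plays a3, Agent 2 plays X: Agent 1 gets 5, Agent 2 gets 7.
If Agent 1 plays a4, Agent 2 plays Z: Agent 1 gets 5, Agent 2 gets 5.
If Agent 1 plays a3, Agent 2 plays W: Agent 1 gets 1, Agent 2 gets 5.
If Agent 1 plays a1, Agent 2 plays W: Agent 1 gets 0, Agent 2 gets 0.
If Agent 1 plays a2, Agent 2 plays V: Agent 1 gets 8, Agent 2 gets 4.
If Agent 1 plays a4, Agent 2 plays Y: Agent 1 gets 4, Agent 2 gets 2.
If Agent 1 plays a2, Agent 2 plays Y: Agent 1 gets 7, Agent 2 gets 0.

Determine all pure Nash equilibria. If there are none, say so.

Mark each player's best response to every combination of opponents' strategies; a profile where every player is best-responding is a pure Nash equilibrium.
Agent 1 against V: payoffs 4, 8, 7, 5 → best response a2.
Agent 1 against W: payoffs 0, 3, 1, 9 → best response a4.
Agent 1 against X: payoffs 7, 3, 5, 6 → best response a1.
Agent 1 against Y: payoffs 2, 7, 9, 4 → best response a3.
Agent 1 against Z: payoffs 9, 2, 7, 5 → best response a1.
Agent 2 against a1: payoffs 1, 0, 8, 5, 2 → best response X.
Agent 2 against a2: payoffs 4, 6, 9, 0, 3 → best response X.
Agent 2 against a3: payoffs 8, 5, 7, 2, 0 → best response V.
Agent 2 against a4: payoffs 4, 8, 3, 2, 5 → best response W.
Mutual best responses: (a1, X); (a4, W).

Pure-strategy Nash equilibria: (a1, X), (a4, W)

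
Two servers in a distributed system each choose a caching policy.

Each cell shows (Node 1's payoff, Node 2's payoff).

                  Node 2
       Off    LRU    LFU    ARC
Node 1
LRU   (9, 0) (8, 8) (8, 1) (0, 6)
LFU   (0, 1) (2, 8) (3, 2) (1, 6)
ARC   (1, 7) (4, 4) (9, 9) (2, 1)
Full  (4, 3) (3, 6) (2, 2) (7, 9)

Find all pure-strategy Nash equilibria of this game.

(LRU, Off): Node 2 can switch to LRU (0 → 8). Not NE.
(LRU, LRU): Node 1 gets 8, best alternative 4; Node 2 gets 8, best alternative 6. No profitable deviation — NE.
(LRU, LFU): Node 1 can switch to ARC (8 → 9). Not NE.
(LRU, ARC): Node 1 can switch to LFU (0 → 1). Not NE.
(LFU, Off): Node 1 can switch to LRU (0 → 9). Not NE.
(LFU, LRU): Node 1 can switch to LRU (2 → 8). Not NE.
(LFU, LFU): Node 1 can switch to LRU (3 → 8). Not NE.
(LFU, ARC): Node 1 can switch to ARC (1 → 2). Not NE.
(ARC, Off): Node 1 can switch to LRU (1 → 9). Not NE.
(ARC, LRU): Node 1 can switch to LRU (4 → 8). Not NE.
(ARC, LFU): Node 1 gets 9, best alternative 8; Node 2 gets 9, best alternative 7. No profitable deviation — NE.
(ARC, ARC): Node 1 can switch to Full (2 → 7). Not NE.
(Full, ARC): Node 1 gets 7, best alternative 2; Node 2 gets 9, best alternative 6. No profitable deviation — NE.
(The remaining 3 profiles each have a profitable deviation by the same check.)

The pure Nash equilibria are (LRU, LRU), (ARC, LFU), (Full, ARC).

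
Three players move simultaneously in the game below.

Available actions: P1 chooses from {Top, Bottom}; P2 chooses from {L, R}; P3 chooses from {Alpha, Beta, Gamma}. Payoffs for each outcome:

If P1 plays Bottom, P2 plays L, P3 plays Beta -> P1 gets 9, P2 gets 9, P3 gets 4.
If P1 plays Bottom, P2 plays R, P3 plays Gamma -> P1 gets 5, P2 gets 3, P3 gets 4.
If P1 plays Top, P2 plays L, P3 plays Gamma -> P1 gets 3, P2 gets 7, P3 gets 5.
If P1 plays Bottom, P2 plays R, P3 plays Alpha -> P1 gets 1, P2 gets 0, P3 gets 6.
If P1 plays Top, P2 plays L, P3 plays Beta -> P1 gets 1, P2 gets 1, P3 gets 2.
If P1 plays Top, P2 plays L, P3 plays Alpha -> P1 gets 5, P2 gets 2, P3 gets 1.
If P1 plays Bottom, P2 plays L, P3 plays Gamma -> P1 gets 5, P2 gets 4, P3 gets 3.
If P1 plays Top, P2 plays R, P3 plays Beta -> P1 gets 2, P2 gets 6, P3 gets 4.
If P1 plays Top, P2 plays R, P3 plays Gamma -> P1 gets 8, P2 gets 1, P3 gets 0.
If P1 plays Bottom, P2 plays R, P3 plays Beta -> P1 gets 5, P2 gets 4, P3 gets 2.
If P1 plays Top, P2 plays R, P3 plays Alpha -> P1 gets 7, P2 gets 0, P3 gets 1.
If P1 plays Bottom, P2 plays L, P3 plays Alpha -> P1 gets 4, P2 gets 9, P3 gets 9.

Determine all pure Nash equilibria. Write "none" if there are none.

There is no pure-strategy Nash equilibrium.

P1 against (L, Alpha): payoffs 5, 4 → best response Top.
P1 against (L, Beta): payoffs 1, 9 → best response Bottom.
P1 against (L, Gamma): payoffs 3, 5 → best response Bottom.
P1 against (R, Alpha): payoffs 7, 1 → best response Top.
P1 against (R, Beta): payoffs 2, 5 → best response Bottom.
P1 against (R, Gamma): payoffs 8, 5 → best response Top.
P2 against (Top, Alpha): payoffs 2, 0 → best response L.
P2 against (Top, Beta): payoffs 1, 6 → best response R.
P2 against (Top, Gamma): payoffs 7, 1 → best response L.
P2 against (Bottom, Alpha): payoffs 9, 0 → best response L.
P2 against (Bottom, Beta): payoffs 9, 4 → best response L.
P2 against (Bottom, Gamma): payoffs 4, 3 → best response L.
P3 against (Top, L): payoffs 1, 2, 5 → best response Gamma.
P3 against (Top, R): payoffs 1, 4, 0 → best response Beta.
P3 against (Bottom, L): payoffs 9, 4, 3 → best response Alpha.
P3 against (Bottom, R): payoffs 6, 2, 4 → best response Alpha.
No profile is a mutual best response for all players.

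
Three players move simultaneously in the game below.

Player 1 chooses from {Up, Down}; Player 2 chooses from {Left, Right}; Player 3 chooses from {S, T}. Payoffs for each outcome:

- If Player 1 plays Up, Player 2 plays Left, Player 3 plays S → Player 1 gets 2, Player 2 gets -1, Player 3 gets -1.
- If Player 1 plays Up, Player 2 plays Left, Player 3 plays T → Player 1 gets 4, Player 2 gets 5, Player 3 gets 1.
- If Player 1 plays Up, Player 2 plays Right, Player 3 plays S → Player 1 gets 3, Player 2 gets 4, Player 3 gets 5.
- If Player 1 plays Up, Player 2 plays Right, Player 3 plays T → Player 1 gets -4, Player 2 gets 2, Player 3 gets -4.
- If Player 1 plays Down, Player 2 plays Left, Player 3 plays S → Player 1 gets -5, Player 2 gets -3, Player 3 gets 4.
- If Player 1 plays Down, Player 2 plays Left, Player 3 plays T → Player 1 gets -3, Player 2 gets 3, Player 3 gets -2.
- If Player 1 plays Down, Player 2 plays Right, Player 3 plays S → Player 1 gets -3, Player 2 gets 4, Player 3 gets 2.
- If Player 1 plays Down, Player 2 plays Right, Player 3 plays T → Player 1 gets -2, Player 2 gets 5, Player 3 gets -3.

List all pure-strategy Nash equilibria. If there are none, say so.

Pure-strategy Nash equilibria: (Up, Left, T) and (Up, Right, S)

(Up, Left, S): Player 2 can switch to Right (-1 → 4). Not NE.
(Up, Left, T): Player 1 gets 4, best alternative -3; Player 2 gets 5, best alternative 2; Player 3 gets 1, best alternative -1. No profitable deviation — NE.
(Up, Right, S): Player 1 gets 3, best alternative -3; Player 2 gets 4, best alternative -1; Player 3 gets 5, best alternative -4. No profitable deviation — NE.
(Up, Right, T): Player 1 can switch to Down (-4 → -2). Not NE.
(Down, Left, S): Player 1 can switch to Up (-5 → 2). Not NE.
(Down, Left, T): Player 1 can switch to Up (-3 → 4). Not NE.
(Down, Right, S): Player 1 can switch to Up (-3 → 3). Not NE.
(Down, Right, T): Player 3 can switch to S (-3 → 2). Not NE.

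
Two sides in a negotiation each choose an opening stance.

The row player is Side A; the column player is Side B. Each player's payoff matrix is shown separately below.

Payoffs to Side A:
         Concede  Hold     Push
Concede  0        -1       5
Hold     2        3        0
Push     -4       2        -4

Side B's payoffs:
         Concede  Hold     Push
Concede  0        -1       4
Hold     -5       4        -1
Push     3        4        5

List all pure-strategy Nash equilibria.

Pure-strategy Nash equilibria: (Concede, Push); (Hold, Hold)

(Concede, Concede): Side A can switch to Hold (0 → 2). Not NE.
(Concede, Hold): Side A can switch to Hold (-1 → 3). Not NE.
(Concede, Push): Side A gets 5, best alternative 0; Side B gets 4, best alternative 0. No profitable deviation — NE.
(Hold, Concede): Side B can switch to Hold (-5 → 4). Not NE.
(Hold, Hold): Side A gets 3, best alternative 2; Side B gets 4, best alternative -1. No profitable deviation — NE.
(Hold, Push): Side A can switch to Concede (0 → 5). Not NE.
(Push, Concede): Side A can switch to Concede (-4 → 0). Not NE.
(Push, Hold): Side A can switch to Hold (2 → 3). Not NE.
(Push, Push): Side A can switch to Concede (-4 → 5). Not NE.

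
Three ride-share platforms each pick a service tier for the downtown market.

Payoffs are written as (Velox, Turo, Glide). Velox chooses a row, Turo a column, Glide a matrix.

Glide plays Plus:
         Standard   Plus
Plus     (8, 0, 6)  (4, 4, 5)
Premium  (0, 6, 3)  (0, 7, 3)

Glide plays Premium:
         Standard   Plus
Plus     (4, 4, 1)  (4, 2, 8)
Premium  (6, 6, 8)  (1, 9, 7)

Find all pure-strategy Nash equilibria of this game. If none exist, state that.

none

Velox against (Standard, Plus): payoffs 8, 0 → best response Plus.
Velox against (Standard, Premium): payoffs 4, 6 → best response Premium.
Velox against (Plus, Plus): payoffs 4, 0 → best response Plus.
Velox against (Plus, Premium): payoffs 4, 1 → best response Plus.
Turo against (Plus, Plus): payoffs 0, 4 → best response Plus.
Turo against (Plus, Premium): payoffs 4, 2 → best response Standard.
Turo against (Premium, Plus): payoffs 6, 7 → best response Plus.
Turo against (Premium, Premium): payoffs 6, 9 → best response Plus.
Glide against (Plus, Standard): payoffs 6, 1 → best response Plus.
Glide against (Plus, Plus): payoffs 5, 8 → best response Premium.
Glide against (Premium, Standard): payoffs 3, 8 → best response Premium.
Glide against (Premium, Plus): payoffs 3, 7 → best response Premium.
No profile is a mutual best response for all players.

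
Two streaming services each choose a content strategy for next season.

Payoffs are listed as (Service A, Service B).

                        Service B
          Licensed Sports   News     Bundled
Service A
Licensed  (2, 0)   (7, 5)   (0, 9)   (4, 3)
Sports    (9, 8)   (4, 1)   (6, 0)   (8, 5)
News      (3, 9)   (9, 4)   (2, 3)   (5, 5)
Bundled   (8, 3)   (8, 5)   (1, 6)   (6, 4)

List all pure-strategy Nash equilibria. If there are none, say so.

(Sports, Licensed)

(Licensed, Licensed): Service A can switch to Sports (2 → 9). Not NE.
(Licensed, Sports): Service A can switch to News (7 → 9). Not NE.
(Licensed, News): Service A can switch to Sports (0 → 6). Not NE.
(Licensed, Bundled): Service A can switch to Sports (4 → 8). Not NE.
(Sports, Licensed): Service A gets 9, best alternative 8; Service B gets 8, best alternative 5. No profitable deviation — NE.
(Sports, Sports): Service A can switch to Licensed (4 → 7). Not NE.
(Sports, News): Service B can switch to Licensed (0 → 8). Not NE.
(The remaining 9 profiles each have a profitable deviation by the same check.)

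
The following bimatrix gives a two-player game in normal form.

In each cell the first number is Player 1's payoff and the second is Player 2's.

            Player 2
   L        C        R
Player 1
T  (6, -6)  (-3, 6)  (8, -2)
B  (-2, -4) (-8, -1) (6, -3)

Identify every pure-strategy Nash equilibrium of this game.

Mark each player's best response to every combination of opponents' strategies; a profile where every player is best-responding is a pure Nash equilibrium.
Player 1 against L: payoffs 6, -2 → best response T.
Player 1 against C: payoffs -3, -8 → best response T.
Player 1 against R: payoffs 8, 6 → best response T.
Player 2 against T: payoffs -6, 6, -2 → best response C.
Player 2 against B: payoffs -4, -1, -3 → best response C.
Mutual best responses: (T, C).

The unique pure-strategy Nash equilibrium is (T, C).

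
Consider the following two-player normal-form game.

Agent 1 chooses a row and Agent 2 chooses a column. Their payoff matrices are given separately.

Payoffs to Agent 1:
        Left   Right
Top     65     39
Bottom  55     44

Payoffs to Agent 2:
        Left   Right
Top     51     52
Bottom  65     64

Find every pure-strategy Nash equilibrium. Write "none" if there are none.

Agent 1 against Left: payoffs 65, 55 → best response Top.
Agent 1 against Right: payoffs 39, 44 → best response Bottom.
Agent 2 against Top: payoffs 51, 52 → best response Right.
Agent 2 against Bottom: payoffs 65, 64 → best response Left.
No profile is a mutual best response for all players.

No pure-strategy Nash equilibrium.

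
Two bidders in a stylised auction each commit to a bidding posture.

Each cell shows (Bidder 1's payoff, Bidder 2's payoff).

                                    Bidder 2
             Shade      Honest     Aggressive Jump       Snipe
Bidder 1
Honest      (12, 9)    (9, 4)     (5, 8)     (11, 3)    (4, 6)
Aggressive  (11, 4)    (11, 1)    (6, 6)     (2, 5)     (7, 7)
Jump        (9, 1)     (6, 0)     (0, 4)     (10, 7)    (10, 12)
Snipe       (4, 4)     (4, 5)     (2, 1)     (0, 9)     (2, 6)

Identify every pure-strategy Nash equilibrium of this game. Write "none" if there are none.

Pure-strategy Nash equilibria: (Honest, Shade) and (Jump, Snipe)

Bidder 1 against Shade: payoffs 12, 11, 9, 4 → best response Honest.
Bidder 1 against Honest: payoffs 9, 11, 6, 4 → best response Aggressive.
Bidder 1 against Aggressive: payoffs 5, 6, 0, 2 → best response Aggressive.
Bidder 1 against Jump: payoffs 11, 2, 10, 0 → best response Honest.
Bidder 1 against Snipe: payoffs 4, 7, 10, 2 → best response Jump.
Bidder 2 against Honest: payoffs 9, 4, 8, 3, 6 → best response Shade.
Bidder 2 against Aggressive: payoffs 4, 1, 6, 5, 7 → best response Snipe.
Bidder 2 against Jump: payoffs 1, 0, 4, 7, 12 → best response Snipe.
Bidder 2 against Snipe: payoffs 4, 5, 1, 9, 6 → best response Jump.
Mutual best responses: (Honest, Shade); (Jump, Snipe).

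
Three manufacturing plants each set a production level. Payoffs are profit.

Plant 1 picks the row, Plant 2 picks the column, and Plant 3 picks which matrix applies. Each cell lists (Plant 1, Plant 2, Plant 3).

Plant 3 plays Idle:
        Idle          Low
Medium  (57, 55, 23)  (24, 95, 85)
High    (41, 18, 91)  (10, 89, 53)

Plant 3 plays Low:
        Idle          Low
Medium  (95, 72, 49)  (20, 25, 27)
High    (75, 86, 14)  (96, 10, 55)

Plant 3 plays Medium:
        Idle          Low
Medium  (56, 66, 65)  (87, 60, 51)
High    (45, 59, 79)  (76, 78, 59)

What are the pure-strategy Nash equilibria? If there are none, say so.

(Medium, Idle, Idle): Plant 2 can switch to Low (55 → 95). Not NE.
(Medium, Idle, Low): Plant 3 can switch to Medium (49 → 65). Not NE.
(Medium, Idle, Medium): Plant 1 gets 56, best alternative 45; Plant 2 gets 66, best alternative 60; Plant 3 gets 65, best alternative 49. No profitable deviation — NE.
(Medium, Low, Idle): Plant 1 gets 24, best alternative 10; Plant 2 gets 95, best alternative 55; Plant 3 gets 85, best alternative 51. No profitable deviation — NE.
(Medium, Low, Low): Plant 1 can switch to High (20 → 96). Not NE.
(Medium, Low, Medium): Plant 2 can switch to Idle (60 → 66). Not NE.
(High, Idle, Idle): Plant 1 can switch to Medium (41 → 57). Not NE.
(High, Idle, Low): Plant 1 can switch to Medium (75 → 95). Not NE.
(The remaining 4 profiles each have a profitable deviation by the same check.)

(Medium, Idle, Medium) and (Medium, Low, Idle)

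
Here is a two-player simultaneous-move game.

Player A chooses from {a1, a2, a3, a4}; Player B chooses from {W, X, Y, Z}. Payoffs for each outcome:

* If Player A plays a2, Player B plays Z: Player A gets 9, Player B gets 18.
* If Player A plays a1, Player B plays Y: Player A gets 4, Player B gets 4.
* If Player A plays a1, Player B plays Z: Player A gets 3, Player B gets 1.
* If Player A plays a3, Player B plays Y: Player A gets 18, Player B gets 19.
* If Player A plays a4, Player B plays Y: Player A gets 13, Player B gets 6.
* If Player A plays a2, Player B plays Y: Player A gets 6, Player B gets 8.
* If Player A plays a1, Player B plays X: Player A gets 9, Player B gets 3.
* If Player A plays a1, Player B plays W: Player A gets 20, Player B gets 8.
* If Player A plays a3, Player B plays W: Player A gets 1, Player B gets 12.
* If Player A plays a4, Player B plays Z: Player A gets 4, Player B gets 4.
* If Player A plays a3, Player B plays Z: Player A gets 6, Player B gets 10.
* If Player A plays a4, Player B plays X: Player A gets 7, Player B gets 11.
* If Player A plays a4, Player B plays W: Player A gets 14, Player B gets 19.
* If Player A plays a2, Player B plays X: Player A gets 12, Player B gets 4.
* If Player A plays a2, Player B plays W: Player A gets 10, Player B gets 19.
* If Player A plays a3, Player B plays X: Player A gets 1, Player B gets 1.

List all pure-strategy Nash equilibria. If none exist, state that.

Pure-strategy Nash equilibria: (a1, W); (a3, Y)

(a1, W): Player A gets 20, best alternative 14; Player B gets 8, best alternative 4. No profitable deviation — NE.
(a1, X): Player A can switch to a2 (9 → 12). Not NE.
(a1, Y): Player A can switch to a2 (4 → 6). Not NE.
(a1, Z): Player A can switch to a2 (3 → 9). Not NE.
(a2, W): Player A can switch to a1 (10 → 20). Not NE.
(a2, X): Player B can switch to W (4 → 19). Not NE.
(a2, Y): Player A can switch to a3 (6 → 18). Not NE.
(a3, Y): Player A gets 18, best alternative 13; Player B gets 19, best alternative 12. No profitable deviation — NE.
(The remaining 8 profiles each have a profitable deviation by the same check.)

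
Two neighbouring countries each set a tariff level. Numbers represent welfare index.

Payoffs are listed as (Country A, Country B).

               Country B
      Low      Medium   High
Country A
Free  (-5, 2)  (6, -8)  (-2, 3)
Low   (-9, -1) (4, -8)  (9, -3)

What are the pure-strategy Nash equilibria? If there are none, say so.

No pure-strategy Nash equilibrium.

For each strategy profile, look for a profitable unilateral deviation.
(Free, Low): Country B can switch to High (2 → 3). Not NE.
(Free, Medium): Country B can switch to Low (-8 → 2). Not NE.
(Free, High): Country A can switch to Low (-2 → 9). Not NE.
(Low, Low): Country A can switch to Free (-9 → -5). Not NE.
(Low, Medium): Country A can switch to Free (4 → 6). Not NE.
(Low, High): Country B can switch to Low (-3 → -1). Not NE.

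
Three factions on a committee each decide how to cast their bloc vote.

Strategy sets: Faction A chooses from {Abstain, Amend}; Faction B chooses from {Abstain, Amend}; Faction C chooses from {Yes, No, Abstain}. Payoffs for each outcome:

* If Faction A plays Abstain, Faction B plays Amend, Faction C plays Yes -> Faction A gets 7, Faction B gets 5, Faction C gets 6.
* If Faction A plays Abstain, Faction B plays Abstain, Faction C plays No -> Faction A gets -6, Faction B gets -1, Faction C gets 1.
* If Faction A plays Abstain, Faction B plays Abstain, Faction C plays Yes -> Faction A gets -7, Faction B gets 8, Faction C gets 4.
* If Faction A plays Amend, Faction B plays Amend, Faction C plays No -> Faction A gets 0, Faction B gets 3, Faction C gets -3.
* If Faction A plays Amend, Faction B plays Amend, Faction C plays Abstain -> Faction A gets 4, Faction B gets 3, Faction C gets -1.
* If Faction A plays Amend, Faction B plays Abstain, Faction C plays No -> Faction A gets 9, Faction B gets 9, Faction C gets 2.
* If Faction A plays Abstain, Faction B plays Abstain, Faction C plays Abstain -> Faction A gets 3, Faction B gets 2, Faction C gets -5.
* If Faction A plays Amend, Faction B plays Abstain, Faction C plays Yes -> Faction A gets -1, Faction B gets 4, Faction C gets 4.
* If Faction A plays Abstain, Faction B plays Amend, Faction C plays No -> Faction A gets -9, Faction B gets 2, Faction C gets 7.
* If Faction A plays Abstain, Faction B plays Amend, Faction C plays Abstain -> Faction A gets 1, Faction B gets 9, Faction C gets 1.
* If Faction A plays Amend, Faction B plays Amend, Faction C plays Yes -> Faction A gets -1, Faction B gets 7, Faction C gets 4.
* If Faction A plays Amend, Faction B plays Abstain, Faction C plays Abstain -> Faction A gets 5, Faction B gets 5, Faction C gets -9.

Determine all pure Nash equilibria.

For each strategy profile, look for a profitable unilateral deviation.
(Abstain, Abstain, Yes): Faction A can switch to Amend (-7 → -1). Not NE.
(Abstain, Abstain, No): Faction A can switch to Amend (-6 → 9). Not NE.
(Abstain, Abstain, Abstain): Faction A can switch to Amend (3 → 5). Not NE.
(Abstain, Amend, Yes): Faction B can switch to Abstain (5 → 8). Not NE.
(Abstain, Amend, No): Faction A can switch to Amend (-9 → 0). Not NE.
(Abstain, Amend, Abstain): Faction A can switch to Amend (1 → 4). Not NE.
(Amend, Abstain, Yes): Faction B can switch to Amend (4 → 7). Not NE.
(Amend, Abstain, No): Faction C can switch to Yes (2 → 4). Not NE.
(Amend, Abstain, Abstain): Faction C can switch to Yes (-9 → 4). Not NE.
(Amend, Amend, Yes): Faction A can switch to Abstain (-1 → 7). Not NE.
(The remaining 2 profiles each have a profitable deviation by the same check.)

none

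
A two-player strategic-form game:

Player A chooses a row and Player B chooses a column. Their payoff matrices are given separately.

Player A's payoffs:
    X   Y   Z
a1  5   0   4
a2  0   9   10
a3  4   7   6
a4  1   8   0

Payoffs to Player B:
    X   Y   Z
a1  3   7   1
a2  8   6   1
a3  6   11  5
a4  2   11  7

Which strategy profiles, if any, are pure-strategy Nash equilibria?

Mark each player's best response to every combination of opponents' strategies; a profile where every player is best-responding is a pure Nash equilibrium.
Player A against X: payoffs 5, 0, 4, 1 → best response a1.
Player A against Y: payoffs 0, 9, 7, 8 → best response a2.
Player A against Z: payoffs 4, 10, 6, 0 → best response a2.
Player B against a1: payoffs 3, 7, 1 → best response Y.
Player B against a2: payoffs 8, 6, 1 → best response X.
Player B against a3: payoffs 6, 11, 5 → best response Y.
Player B against a4: payoffs 2, 11, 7 → best response Y.
No profile is a mutual best response for all players.

No pure-strategy Nash equilibrium.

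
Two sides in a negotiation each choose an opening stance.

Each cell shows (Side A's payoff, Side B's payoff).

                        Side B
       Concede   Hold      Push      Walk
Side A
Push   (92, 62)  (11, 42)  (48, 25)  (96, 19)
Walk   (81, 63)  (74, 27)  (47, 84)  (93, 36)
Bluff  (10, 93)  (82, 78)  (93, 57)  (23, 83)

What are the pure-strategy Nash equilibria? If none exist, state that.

Side A against Concede: payoffs 92, 81, 10 → best response Push.
Side A against Hold: payoffs 11, 74, 82 → best response Bluff.
Side A against Push: payoffs 48, 47, 93 → best response Bluff.
Side A against Walk: payoffs 96, 93, 23 → best response Push.
Side B against Push: payoffs 62, 42, 25, 19 → best response Concede.
Side B against Walk: payoffs 63, 27, 84, 36 → best response Push.
Side B against Bluff: payoffs 93, 78, 57, 83 → best response Concede.
Mutual best responses: (Push, Concede).

Pure NE: (Push, Concede)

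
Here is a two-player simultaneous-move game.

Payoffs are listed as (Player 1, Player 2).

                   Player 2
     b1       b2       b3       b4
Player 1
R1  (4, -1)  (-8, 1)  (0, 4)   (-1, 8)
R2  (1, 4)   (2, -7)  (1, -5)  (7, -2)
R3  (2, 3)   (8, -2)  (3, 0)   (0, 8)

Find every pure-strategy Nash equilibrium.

none

Player 1 against b1: payoffs 4, 1, 2 → best response R1.
Player 1 against b2: payoffs -8, 2, 8 → best response R3.
Player 1 against b3: payoffs 0, 1, 3 → best response R3.
Player 1 against b4: payoffs -1, 7, 0 → best response R2.
Player 2 against R1: payoffs -1, 1, 4, 8 → best response b4.
Player 2 against R2: payoffs 4, -7, -5, -2 → best response b1.
Player 2 against R3: payoffs 3, -2, 0, 8 → best response b4.
No profile is a mutual best response for all players.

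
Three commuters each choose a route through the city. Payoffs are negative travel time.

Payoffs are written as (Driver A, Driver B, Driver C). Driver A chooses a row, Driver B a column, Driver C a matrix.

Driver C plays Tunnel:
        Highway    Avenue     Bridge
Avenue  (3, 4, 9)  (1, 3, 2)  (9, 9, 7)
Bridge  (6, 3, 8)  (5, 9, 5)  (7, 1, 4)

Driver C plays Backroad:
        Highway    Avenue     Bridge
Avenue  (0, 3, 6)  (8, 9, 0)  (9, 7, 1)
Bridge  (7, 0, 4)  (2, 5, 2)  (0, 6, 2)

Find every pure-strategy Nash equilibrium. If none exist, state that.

For each strategy profile, look for a profitable unilateral deviation.
(Avenue, Highway, Tunnel): Driver A can switch to Bridge (3 → 6). Not NE.
(Avenue, Highway, Backroad): Driver A can switch to Bridge (0 → 7). Not NE.
(Avenue, Avenue, Tunnel): Driver A can switch to Bridge (1 → 5). Not NE.
(Avenue, Avenue, Backroad): Driver C can switch to Tunnel (0 → 2). Not NE.
(Avenue, Bridge, Tunnel): Driver A gets 9, best alternative 7; Driver B gets 9, best alternative 4; Driver C gets 7, best alternative 1. No profitable deviation — NE.
(Avenue, Bridge, Backroad): Driver B can switch to Avenue (7 → 9). Not NE.
(Bridge, Highway, Tunnel): Driver B can switch to Avenue (3 → 9). Not NE.
(Bridge, Highway, Backroad): Driver B can switch to Avenue (0 → 5). Not NE.
(Bridge, Avenue, Tunnel): Driver A gets 5, best alternative 1; Driver B gets 9, best alternative 3; Driver C gets 5, best alternative 2. No profitable deviation — NE.
(Bridge, Avenue, Backroad): Driver A can switch to Avenue (2 → 8). Not NE.
(Bridge, Bridge, Tunnel): Driver A can switch to Avenue (7 → 9). Not NE.
(Bridge, Bridge, Backroad): Driver A can switch to Avenue (0 → 9). Not NE.

The pure Nash equilibria are (Avenue, Bridge, Tunnel) and (Bridge, Avenue, Tunnel).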